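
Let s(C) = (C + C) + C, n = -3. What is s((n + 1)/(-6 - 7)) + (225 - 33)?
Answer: 2502/13 ≈ 192.46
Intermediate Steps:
s(C) = 3*C (s(C) = 2*C + C = 3*C)
s((n + 1)/(-6 - 7)) + (225 - 33) = 3*((-3 + 1)/(-6 - 7)) + (225 - 33) = 3*(-2/(-13)) + 192 = 3*(-2*(-1/13)) + 192 = 3*(2/13) + 192 = 6/13 + 192 = 2502/13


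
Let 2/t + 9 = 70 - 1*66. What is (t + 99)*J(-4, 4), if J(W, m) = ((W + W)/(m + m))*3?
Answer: -1479/5 ≈ -295.80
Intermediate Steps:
J(W, m) = 3*W/m (J(W, m) = ((2*W)/((2*m)))*3 = ((2*W)*(1/(2*m)))*3 = (W/m)*3 = 3*W/m)
t = -⅖ (t = 2/(-9 + (70 - 1*66)) = 2/(-9 + (70 - 66)) = 2/(-9 + 4) = 2/(-5) = 2*(-⅕) = -⅖ ≈ -0.40000)
(t + 99)*J(-4, 4) = (-⅖ + 99)*(3*(-4)/4) = 493*(3*(-4)*(¼))/5 = (493/5)*(-3) = -1479/5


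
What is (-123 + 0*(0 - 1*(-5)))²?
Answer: 15129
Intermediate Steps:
(-123 + 0*(0 - 1*(-5)))² = (-123 + 0*(0 + 5))² = (-123 + 0*5)² = (-123 + 0)² = (-123)² = 15129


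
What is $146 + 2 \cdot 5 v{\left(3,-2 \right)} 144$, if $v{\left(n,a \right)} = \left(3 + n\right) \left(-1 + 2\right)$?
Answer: $8786$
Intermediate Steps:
$v{\left(n,a \right)} = 3 + n$ ($v{\left(n,a \right)} = \left(3 + n\right) 1 = 3 + n$)
$146 + 2 \cdot 5 v{\left(3,-2 \right)} 144 = 146 + 2 \cdot 5 \left(3 + 3\right) 144 = 146 + 10 \cdot 6 \cdot 144 = 146 + 60 \cdot 144 = 146 + 8640 = 8786$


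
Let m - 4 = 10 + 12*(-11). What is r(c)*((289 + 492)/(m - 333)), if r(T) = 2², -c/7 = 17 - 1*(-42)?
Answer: -284/41 ≈ -6.9268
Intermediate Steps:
c = -413 (c = -7*(17 - 1*(-42)) = -7*(17 + 42) = -7*59 = -413)
m = -118 (m = 4 + (10 + 12*(-11)) = 4 + (10 - 132) = 4 - 122 = -118)
r(T) = 4
r(c)*((289 + 492)/(m - 333)) = 4*((289 + 492)/(-118 - 333)) = 4*(781/(-451)) = 4*(781*(-1/451)) = 4*(-71/41) = -284/41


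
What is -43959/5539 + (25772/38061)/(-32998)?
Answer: -27604935985555/3478317183621 ≈ -7.9363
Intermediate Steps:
-43959/5539 + (25772/38061)/(-32998) = -43959*1/5539 + (25772*(1/38061))*(-1/32998) = -43959/5539 + (25772/38061)*(-1/32998) = -43959/5539 - 12886/627968439 = -27604935985555/3478317183621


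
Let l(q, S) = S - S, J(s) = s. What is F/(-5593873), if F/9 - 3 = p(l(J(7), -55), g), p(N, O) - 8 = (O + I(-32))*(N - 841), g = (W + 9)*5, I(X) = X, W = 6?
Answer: 325368/5593873 ≈ 0.058165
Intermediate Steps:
l(q, S) = 0
g = 75 (g = (6 + 9)*5 = 15*5 = 75)
p(N, O) = 8 + (-841 + N)*(-32 + O) (p(N, O) = 8 + (O - 32)*(N - 841) = 8 + (-32 + O)*(-841 + N) = 8 + (-841 + N)*(-32 + O))
F = -325368 (F = 27 + 9*(26920 - 841*75 - 32*0 + 0*75) = 27 + 9*(26920 - 63075 + 0 + 0) = 27 + 9*(-36155) = 27 - 325395 = -325368)
F/(-5593873) = -325368/(-5593873) = -325368*(-1/5593873) = 325368/5593873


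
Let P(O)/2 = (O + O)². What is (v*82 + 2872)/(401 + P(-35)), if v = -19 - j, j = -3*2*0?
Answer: 1314/10201 ≈ 0.12881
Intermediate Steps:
P(O) = 8*O² (P(O) = 2*(O + O)² = 2*(2*O)² = 2*(4*O²) = 8*O²)
j = 0 (j = -6*0 = 0)
v = -19 (v = -19 - 1*0 = -19 + 0 = -19)
(v*82 + 2872)/(401 + P(-35)) = (-19*82 + 2872)/(401 + 8*(-35)²) = (-1558 + 2872)/(401 + 8*1225) = 1314/(401 + 9800) = 1314/10201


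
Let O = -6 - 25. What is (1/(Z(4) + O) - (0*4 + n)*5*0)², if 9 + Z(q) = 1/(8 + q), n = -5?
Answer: 144/229441 ≈ 0.00062761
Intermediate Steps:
Z(q) = -9 + 1/(8 + q)
O = -31
(1/(Z(4) + O) - (0*4 + n)*5*0)² = (1/((-71 - 9*4)/(8 + 4) - 31) - (0*4 - 5)*5*0)² = (1/((-71 - 36)/12 - 31) - (0 - 5)*5*0)² = (1/((1/12)*(-107) - 31) - (-5*5)*0)² = (1/(-107/12 - 31) - (-25)*0)² = (1/(-479/12) - 1*0)² = (-12/479 + 0)² = (-12/479)² = 144/229441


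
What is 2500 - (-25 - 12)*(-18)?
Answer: 1834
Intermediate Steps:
2500 - (-25 - 12)*(-18) = 2500 - (-37)*(-18) = 2500 - 1*666 = 2500 - 666 = 1834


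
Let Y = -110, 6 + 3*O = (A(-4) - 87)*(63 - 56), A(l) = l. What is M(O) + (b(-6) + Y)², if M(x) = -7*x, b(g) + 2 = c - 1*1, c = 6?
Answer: 38848/3 ≈ 12949.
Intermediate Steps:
O = -643/3 (O = -2 + ((-4 - 87)*(63 - 56))/3 = -2 + (-91*7)/3 = -2 + (⅓)*(-637) = -2 - 637/3 = -643/3 ≈ -214.33)
b(g) = 3 (b(g) = -2 + (6 - 1*1) = -2 + (6 - 1) = -2 + 5 = 3)
M(O) + (b(-6) + Y)² = -7*(-643/3) + (3 - 110)² = 4501/3 + (-107)² = 4501/3 + 11449 = 38848/3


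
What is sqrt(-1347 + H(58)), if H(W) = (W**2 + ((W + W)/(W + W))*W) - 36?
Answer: sqrt(2039) ≈ 45.155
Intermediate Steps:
H(W) = -36 + W + W**2 (H(W) = (W**2 + ((2*W)/((2*W)))*W) - 36 = (W**2 + ((2*W)*(1/(2*W)))*W) - 36 = (W**2 + 1*W) - 36 = (W**2 + W) - 36 = (W + W**2) - 36 = -36 + W + W**2)
sqrt(-1347 + H(58)) = sqrt(-1347 + (-36 + 58 + 58**2)) = sqrt(-1347 + (-36 + 58 + 3364)) = sqrt(-1347 + 3386) = sqrt(2039)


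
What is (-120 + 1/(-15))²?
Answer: 3243601/225 ≈ 14416.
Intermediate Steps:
(-120 + 1/(-15))² = (-120 - 1/15)² = (-1801/15)² = 3243601/225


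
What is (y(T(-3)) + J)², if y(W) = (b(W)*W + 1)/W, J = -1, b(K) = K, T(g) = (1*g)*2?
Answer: 1849/36 ≈ 51.361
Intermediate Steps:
T(g) = 2*g (T(g) = g*2 = 2*g)
y(W) = (1 + W²)/W (y(W) = (W*W + 1)/W = (W² + 1)/W = (1 + W²)/W)
(y(T(-3)) + J)² = ((2*(-3) + 1/(2*(-3))) - 1)² = ((-6 + 1/(-6)) - 1)² = ((-6 - ⅙) - 1)² = (-37/6 - 1)² = (-43/6)² = 1849/36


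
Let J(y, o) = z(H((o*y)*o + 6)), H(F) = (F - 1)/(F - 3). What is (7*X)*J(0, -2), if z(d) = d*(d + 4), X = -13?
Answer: -7735/9 ≈ -859.44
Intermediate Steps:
H(F) = (-1 + F)/(-3 + F)
z(d) = d*(4 + d)
J(y, o) = (4 + (5 + y*o²)/(3 + y*o²))*(5 + y*o²)/(3 + y*o²) (J(y, o) = ((-1 + ((o*y)*o + 6))/(-3 + ((o*y)*o + 6)))*(4 + (-1 + ((o*y)*o + 6))/(-3 + ((o*y)*o + 6))) = ((-1 + (y*o² + 6))/(-3 + (y*o² + 6)))*(4 + (-1 + (y*o² + 6))/(-3 + (y*o² + 6))) = ((-1 + (6 + y*o²))/(-3 + (6 + y*o²)))*(4 + (-1 + (6 + y*o²))/(-3 + (6 + y*o²))) = ((5 + y*o²)/(3 + y*o²))*(4 + (5 + y*o²)/(3 + y*o²)) = (4 + (5 + y*o²)/(3 + y*o²))*(5 + y*o²)/(3 + y*o²))
(7*X)*J(0, -2) = (7*(-13))*((5 + 0*(-2)²)*(17 + 5*0*(-2)²)/(3 + 0*(-2)²)²) = -91*(5 + 0*4)*(17 + 5*0*4)/(3 + 0*4)² = -91*(5 + 0)*(17 + 0)/(3 + 0)² = -91*5*17/3² = -91*5*17/9 = -91*85/9 = -7735/9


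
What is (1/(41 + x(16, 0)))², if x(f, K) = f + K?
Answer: 1/3249 ≈ 0.00030779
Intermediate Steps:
x(f, K) = K + f
(1/(41 + x(16, 0)))² = (1/(41 + (0 + 16)))² = (1/(41 + 16))² = (1/57)² = 1/3249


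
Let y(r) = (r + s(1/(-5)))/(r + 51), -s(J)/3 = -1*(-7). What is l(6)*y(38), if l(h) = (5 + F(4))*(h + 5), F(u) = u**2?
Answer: 3927/89 ≈ 44.124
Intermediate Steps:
s(J) = -21 (s(J) = -(-3)*(-7) = -3*7 = -21)
l(h) = 105 + 21*h (l(h) = (5 + 4**2)*(h + 5) = (5 + 16)*(5 + h) = 21*(5 + h) = 105 + 21*h)
y(r) = (-21 + r)/(51 + r) (y(r) = (r - 21)/(r + 51) = (-21 + r)/(51 + r))
l(6)*y(38) = (105 + 21*6)*((-21 + 38)/(51 + 38)) = (105 + 126)*(17/89) = 231*((1/89)*17) = 231*(17/89) = 3927/89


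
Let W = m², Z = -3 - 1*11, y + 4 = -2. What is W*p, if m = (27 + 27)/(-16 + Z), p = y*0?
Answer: 0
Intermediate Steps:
y = -6 (y = -4 - 2 = -6)
p = 0 (p = -6*0 = 0)
Z = -14 (Z = -3 - 11 = -14)
m = -9/5 (m = (27 + 27)/(-16 - 14) = 54/(-30) = 54*(-1/30) = -9/5 ≈ -1.8000)
W = 81/25 (W = (-9/5)² = 81/25 ≈ 3.2400)
W*p = (81/25)*0 = 0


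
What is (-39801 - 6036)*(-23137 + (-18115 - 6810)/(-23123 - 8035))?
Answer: 3671430233053/3462 ≈ 1.0605e+9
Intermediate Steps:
(-39801 - 6036)*(-23137 + (-18115 - 6810)/(-23123 - 8035)) = -45837*(-23137 - 24925/(-31158)) = -45837*(-23137 - 24925*(-1/31158)) = -45837*(-23137 + 24925/31158) = -45837*(-720877721/31158) = 3671430233053/3462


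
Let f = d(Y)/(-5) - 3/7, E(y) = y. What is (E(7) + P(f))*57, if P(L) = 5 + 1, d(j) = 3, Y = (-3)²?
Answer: 741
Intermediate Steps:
Y = 9
f = -36/35 (f = 3/(-5) - 3/7 = 3*(-⅕) - 3*⅐ = -⅗ - 3/7 = -36/35 ≈ -1.0286)
P(L) = 6
(E(7) + P(f))*57 = (7 + 6)*57 = 13*57 = 741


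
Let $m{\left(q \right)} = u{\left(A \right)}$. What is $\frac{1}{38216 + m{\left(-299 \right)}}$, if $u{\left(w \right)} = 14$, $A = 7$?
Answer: $\frac{1}{38230} \approx 2.6157 \cdot 10^{-5}$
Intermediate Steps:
$m{\left(q \right)} = 14$
$\frac{1}{38216 + m{\left(-299 \right)}} = \frac{1}{38216 + 14} = \frac{1}{38230}$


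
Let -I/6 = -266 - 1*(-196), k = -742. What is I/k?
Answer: -30/53 ≈ -0.56604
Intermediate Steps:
I = 420 (I = -6*(-266 - 1*(-196)) = -6*(-266 + 196) = -6*(-70) = 420)
I/k = 420/(-742) = 420*(-1/742) = -30/53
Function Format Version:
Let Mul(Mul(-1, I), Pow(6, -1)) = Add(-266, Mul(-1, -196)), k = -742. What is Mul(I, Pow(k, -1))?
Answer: Rational(-30, 53) ≈ -0.56604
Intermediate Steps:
I = 420 (I = Mul(-6, Add(-266, Mul(-1, -196))) = Mul(-6, Add(-266, 196)) = Mul(-6, -70) = 420)
Mul(I, Pow(k, -1)) = Mul(420, Pow(-742, -1)) = Mul(420, Rational(-1, 742)) = Rational(-30, 53)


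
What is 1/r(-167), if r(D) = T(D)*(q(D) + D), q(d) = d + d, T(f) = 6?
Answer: -1/3006 ≈ -0.00033267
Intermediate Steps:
q(d) = 2*d
r(D) = 18*D (r(D) = 6*(2*D + D) = 6*(3*D) = 18*D)
1/r(-167) = 1/(18*(-167)) = 1/(-3006) = -1/3006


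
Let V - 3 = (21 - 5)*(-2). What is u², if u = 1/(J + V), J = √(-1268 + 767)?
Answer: (29 - I*√501)⁻² ≈ 0.00018879 + 0.00072084*I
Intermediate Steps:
V = -29 (V = 3 + (21 - 5)*(-2) = 3 + 16*(-2) = 3 - 32 = -29)
J = I*√501 (J = √(-501) = I*√501 ≈ 22.383*I)
u = 1/(-29 + I*√501) (u = 1/(I*√501 - 29) = 1/(-29 + I*√501) ≈ -0.02161 - 0.016679*I)
u² = (-29/1342 - I*√501/1342)²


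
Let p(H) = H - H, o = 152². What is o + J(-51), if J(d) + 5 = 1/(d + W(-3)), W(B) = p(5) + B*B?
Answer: 970157/42 ≈ 23099.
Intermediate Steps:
o = 23104
p(H) = 0
W(B) = B² (W(B) = 0 + B*B = 0 + B² = B²)
J(d) = -5 + 1/(9 + d) (J(d) = -5 + 1/(d + (-3)²) = -5 + 1/(d + 9) = -5 + 1/(9 + d))
o + J(-51) = 23104 + (-44 - 5*(-51))/(9 - 51) = 23104 + (-44 + 255)/(-42) = 23104 - 1/42*211 = 23104 - 211/42 = 970157/42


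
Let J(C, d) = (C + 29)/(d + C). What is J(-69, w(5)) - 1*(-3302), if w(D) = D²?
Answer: 36332/11 ≈ 3302.9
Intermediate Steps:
J(C, d) = (29 + C)/(C + d)
J(-69, w(5)) - 1*(-3302) = (29 - 69)/(-69 + 5²) - 1*(-3302) = -40/(-69 + 25) + 3302 = -40/(-44) + 3302 = -1/44*(-40) + 3302 = 10/11 + 3302 = 36332/11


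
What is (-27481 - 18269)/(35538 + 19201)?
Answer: -45750/54739 ≈ -0.83578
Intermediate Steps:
(-27481 - 18269)/(35538 + 19201) = -45750/54739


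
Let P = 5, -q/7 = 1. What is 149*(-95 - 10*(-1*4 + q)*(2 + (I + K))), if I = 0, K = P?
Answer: 100575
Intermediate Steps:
q = -7 (q = -7*1 = -7)
K = 5
149*(-95 - 10*(-1*4 + q)*(2 + (I + K))) = 149*(-95 - 10*(-1*4 - 7)*(2 + (0 + 5))) = 149*(-95 - 10*(-4 - 7)*(2 + 5)) = 149*(-95 - (-110)*7) = 149*(-95 - 10*(-77)) = 149*(-95 + 770) = 149*675 = 100575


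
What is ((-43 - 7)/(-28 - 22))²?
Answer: 1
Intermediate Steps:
((-43 - 7)/(-28 - 22))² = (-50/(-50))² = (-50*(-1/50))² = 1² = 1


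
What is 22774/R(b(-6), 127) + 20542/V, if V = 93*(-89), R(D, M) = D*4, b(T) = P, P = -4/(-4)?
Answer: 94209115/16554 ≈ 5691.0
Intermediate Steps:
P = 1 (P = -4*(-¼) = 1)
b(T) = 1
R(D, M) = 4*D
V = -8277
22774/R(b(-6), 127) + 20542/V = 22774/((4*1)) + 20542/(-8277) = 22774/4 + 20542*(-1/8277) = 22774*(¼) - 20542/8277 = 11387/2 - 20542/8277 = 94209115/16554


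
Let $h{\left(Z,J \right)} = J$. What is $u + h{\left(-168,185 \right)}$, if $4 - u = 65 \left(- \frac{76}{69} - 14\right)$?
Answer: $\frac{80771}{69} \approx 1170.6$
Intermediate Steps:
$u = \frac{68006}{69}$ ($u = 4 - 65 \left(- \frac{76}{69} - 14\right) = 4 - 65 \left(- \frac{1042}{69}\right) = 4 - - \frac{67730}{69} = 4 + \frac{67730}{69} = \frac{68006}{69} \approx 985.59$)
$u + h{\left(-168,185 \right)} = \frac{68006}{69} + 185 = \frac{80771}{69}$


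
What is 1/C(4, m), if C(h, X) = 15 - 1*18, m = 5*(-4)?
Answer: -⅓ ≈ -0.33333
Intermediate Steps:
m = -20
C(h, X) = -3 (C(h, X) = 15 - 18 = -3)
1/C(4, m) = 1/(-3) = -⅓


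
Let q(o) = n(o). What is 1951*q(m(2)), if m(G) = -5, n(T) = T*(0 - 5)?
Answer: 48775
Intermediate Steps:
n(T) = -5*T (n(T) = T*(-5) = -5*T)
q(o) = -5*o
1951*q(m(2)) = 1951*(-5*(-5)) = 1951*25 = 48775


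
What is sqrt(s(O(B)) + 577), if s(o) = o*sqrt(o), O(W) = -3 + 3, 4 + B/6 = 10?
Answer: sqrt(577) ≈ 24.021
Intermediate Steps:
B = 36 (B = -24 + 6*10 = -24 + 60 = 36)
O(W) = 0
s(o) = o**(3/2)
sqrt(s(O(B)) + 577) = sqrt(0**(3/2) + 577) = sqrt(0 + 577) = sqrt(577)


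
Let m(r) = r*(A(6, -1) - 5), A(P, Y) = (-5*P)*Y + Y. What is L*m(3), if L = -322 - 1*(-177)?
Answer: -10440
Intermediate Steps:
A(P, Y) = Y - 5*P*Y (A(P, Y) = -5*P*Y + Y = Y - 5*P*Y)
m(r) = 24*r (m(r) = r*(-(1 - 5*6) - 5) = r*(-(1 - 30) - 5) = r*(-1*(-29) - 5) = r*(29 - 5) = r*24 = 24*r)
L = -145 (L = -322 + 177 = -145)
L*m(3) = -3480*3 = -145*72 = -10440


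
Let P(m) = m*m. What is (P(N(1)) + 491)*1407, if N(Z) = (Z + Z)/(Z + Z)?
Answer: 692244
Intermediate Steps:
N(Z) = 1 (N(Z) = (2*Z)/((2*Z)) = (2*Z)*(1/(2*Z)) = 1)
P(m) = m²
(P(N(1)) + 491)*1407 = (1² + 491)*1407 = (1 + 491)*1407 = 492*1407 = 692244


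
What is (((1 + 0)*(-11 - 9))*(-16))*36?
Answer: 11520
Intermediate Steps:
(((1 + 0)*(-11 - 9))*(-16))*36 = ((1*(-20))*(-16))*36 = -20*(-16)*36 = 320*36 = 11520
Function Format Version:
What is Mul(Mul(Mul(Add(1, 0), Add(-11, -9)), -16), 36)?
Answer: 11520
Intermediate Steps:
Mul(Mul(Mul(Add(1, 0), Add(-11, -9)), -16), 36) = Mul(Mul(Mul(1, -20), -16), 36) = Mul(Mul(-20, -16), 36) = Mul(320, 36) = 11520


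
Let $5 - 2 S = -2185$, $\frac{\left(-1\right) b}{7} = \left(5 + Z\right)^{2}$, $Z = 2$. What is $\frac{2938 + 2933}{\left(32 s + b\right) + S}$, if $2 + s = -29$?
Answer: $- \frac{1957}{80} \approx -24.462$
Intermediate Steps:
$s = -31$ ($s = -2 - 29 = -31$)
$b = -343$ ($b = - 7 \left(5 + 2\right)^{2} = - 7 \cdot 7^{2} = \left(-7\right) 49 = -343$)
$S = 1095$ ($S = \frac{5}{2} - - \frac{2185}{2} = \frac{5}{2} + \frac{2185}{2} = 1095$)
$\frac{2938 + 2933}{\left(32 s + b\right) + S} = \frac{2938 + 2933}{\left(32 \left(-31\right) - 343\right) + 1095} = \frac{5871}{\left(-992 - 343\right) + 1095} = \frac{5871}{-1335 + 1095} = \frac{5871}{-240} = 5871 \left(- \frac{1}{240}\right) = - \frac{1957}{80}$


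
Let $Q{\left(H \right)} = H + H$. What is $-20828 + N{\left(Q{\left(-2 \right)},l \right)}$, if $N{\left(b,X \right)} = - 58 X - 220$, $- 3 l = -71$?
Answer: $- \frac{67262}{3} \approx -22421.0$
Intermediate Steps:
$Q{\left(H \right)} = 2 H$
$l = \frac{71}{3}$ ($l = \left(- \frac{1}{3}\right) \left(-71\right) = \frac{71}{3} \approx 23.667$)
$N{\left(b,X \right)} = -220 - 58 X$
$-20828 + N{\left(Q{\left(-2 \right)},l \right)} = -20828 - \frac{4778}{3} = - \frac{67262}{3}$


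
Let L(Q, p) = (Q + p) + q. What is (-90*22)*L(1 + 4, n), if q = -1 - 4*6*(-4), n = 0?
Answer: -198000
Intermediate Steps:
q = 95 (q = -1 - 24*(-4) = -1 + 96 = 95)
L(Q, p) = 95 + Q + p (L(Q, p) = (Q + p) + 95 = 95 + Q + p)
(-90*22)*L(1 + 4, n) = (-90*22)*(95 + (1 + 4) + 0) = -1980*(95 + 5 + 0) = -1980*100 = -198000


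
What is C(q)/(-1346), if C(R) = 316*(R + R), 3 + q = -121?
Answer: 39184/673 ≈ 58.223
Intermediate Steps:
q = -124 (q = -3 - 121 = -124)
C(R) = 632*R (C(R) = 316*(2*R) = 632*R)
C(q)/(-1346) = (632*(-124))/(-1346) = -78368*(-1/1346) = 39184/673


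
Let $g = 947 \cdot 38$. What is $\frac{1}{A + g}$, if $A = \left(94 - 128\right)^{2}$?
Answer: $\frac{1}{37142} \approx 2.6924 \cdot 10^{-5}$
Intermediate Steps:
$g = 35986$
$A = 1156$ ($A = \left(-34\right)^{2} = 1156$)
$\frac{1}{A + g} = \frac{1}{1156 + 35986} = \frac{1}{37142}$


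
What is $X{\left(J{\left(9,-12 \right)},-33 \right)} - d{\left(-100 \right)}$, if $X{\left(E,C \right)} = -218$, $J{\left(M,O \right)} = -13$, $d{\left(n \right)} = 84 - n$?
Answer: $-402$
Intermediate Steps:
$X{\left(J{\left(9,-12 \right)},-33 \right)} - d{\left(-100 \right)} = -218 - \left(84 - -100\right) = -218 - \left(84 + 100\right) = -218 - 184 = -402$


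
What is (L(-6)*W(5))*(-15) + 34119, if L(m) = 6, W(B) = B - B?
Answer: 34119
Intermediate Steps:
W(B) = 0
(L(-6)*W(5))*(-15) + 34119 = (6*0)*(-15) + 34119 = 0*(-15) + 34119 = 0 + 34119 = 34119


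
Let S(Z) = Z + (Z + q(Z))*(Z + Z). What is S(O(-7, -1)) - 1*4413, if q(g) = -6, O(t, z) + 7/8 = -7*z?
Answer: -140971/32 ≈ -4405.3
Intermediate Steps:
O(t, z) = -7/8 - 7*z
S(Z) = Z + 2*Z*(-6 + Z) (S(Z) = Z + (Z - 6)*(Z + Z) = Z + (-6 + Z)*(2*Z) = Z + 2*Z*(-6 + Z))
S(O(-7, -1)) - 1*4413 = (-7/8 - 7*(-1))*(-11 + 2*(-7/8 - 7*(-1))) - 1*4413 = (-7/8 + 7)*(-11 + 2*(-7/8 + 7)) - 4413 = 49*(-11 + 2*(49/8))/8 - 4413 = 49*(-11 + 49/4)/8 - 4413 = (49/8)*(5/4) - 4413 = 245/32 - 4413 = -140971/32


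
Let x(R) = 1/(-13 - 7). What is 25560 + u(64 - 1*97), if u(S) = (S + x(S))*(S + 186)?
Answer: 410067/20 ≈ 20503.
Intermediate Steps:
x(R) = -1/20 (x(R) = 1/(-20) = -1/20)
u(S) = (186 + S)*(-1/20 + S) (u(S) = (S - 1/20)*(S + 186) = (-1/20 + S)*(186 + S) = (186 + S)*(-1/20 + S))
25560 + u(64 - 1*97) = 25560 + (-93/10 + (64 - 1*97)² + 3719*(64 - 1*97)/20) = 25560 + (-93/10 + (64 - 97)² + 3719*(64 - 97)/20) = 25560 + (-93/10 + (-33)² + (3719/20)*(-33)) = 25560 + (-93/10 + 1089 - 122727/20) = 25560 - 101133/20 = 410067/20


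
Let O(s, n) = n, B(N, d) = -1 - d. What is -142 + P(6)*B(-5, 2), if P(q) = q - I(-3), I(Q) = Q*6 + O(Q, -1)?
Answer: -217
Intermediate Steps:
I(Q) = -1 + 6*Q (I(Q) = Q*6 - 1 = 6*Q - 1 = -1 + 6*Q)
P(q) = 19 + q (P(q) = q - (-1 + 6*(-3)) = q - (-1 - 18) = q - 1*(-19) = q + 19 = 19 + q)
-142 + P(6)*B(-5, 2) = -142 + (19 + 6)*(-1 - 1*2) = -142 + 25*(-1 - 2) = -142 + 25*(-3) = -142 - 75 = -217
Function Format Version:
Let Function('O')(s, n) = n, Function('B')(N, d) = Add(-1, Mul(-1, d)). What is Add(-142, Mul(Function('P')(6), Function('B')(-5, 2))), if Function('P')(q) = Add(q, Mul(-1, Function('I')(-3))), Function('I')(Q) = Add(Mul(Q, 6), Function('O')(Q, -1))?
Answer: -217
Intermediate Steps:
Function('I')(Q) = Add(-1, Mul(6, Q)) (Function('I')(Q) = Add(Mul(Q, 6), -1) = Add(Mul(6, Q), -1) = Add(-1, Mul(6, Q)))
Function('P')(q) = Add(19, q) (Function('P')(q) = Add(q, Mul(-1, Add(-1, Mul(6, -3)))) = Add(q, Mul(-1, Add(-1, -18))) = Add(q, Mul(-1, -19)) = Add(q, 19) = Add(19, q))
Add(-142, Mul(Function('P')(6), Function('B')(-5, 2))) = Add(-142, Mul(Add(19, 6), Add(-1, Mul(-1, 2)))) = Add(-142, Mul(25, Add(-1, -2))) = Add(-142, Mul(25, -3)) = Add(-142, -75) = -217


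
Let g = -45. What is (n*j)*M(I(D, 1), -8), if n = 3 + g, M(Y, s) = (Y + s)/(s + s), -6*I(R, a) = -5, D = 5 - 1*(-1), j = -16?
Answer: 301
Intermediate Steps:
D = 6 (D = 5 + 1 = 6)
I(R, a) = ⅚ (I(R, a) = -⅙*(-5) = ⅚)
M(Y, s) = (Y + s)/(2*s) (M(Y, s) = (Y + s)/((2*s)) = (Y + s)*(1/(2*s)) = (Y + s)/(2*s))
n = -42 (n = 3 - 45 = -42)
(n*j)*M(I(D, 1), -8) = (-42*(-16))*((½)*(⅚ - 8)/(-8)) = 672*((½)*(-⅛)*(-43/6)) = 672*(43/96) = 301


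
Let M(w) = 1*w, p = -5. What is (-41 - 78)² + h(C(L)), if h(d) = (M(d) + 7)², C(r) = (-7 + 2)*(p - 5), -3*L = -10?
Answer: 17410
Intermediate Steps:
L = 10/3 (L = -⅓*(-10) = 10/3 ≈ 3.3333)
C(r) = 50 (C(r) = (-7 + 2)*(-5 - 5) = -5*(-10) = 50)
M(w) = w
h(d) = (7 + d)² (h(d) = (d + 7)² = (7 + d)²)
(-41 - 78)² + h(C(L)) = (-41 - 78)² + (7 + 50)² = (-119)² + 57² = 14161 + 3249 = 17410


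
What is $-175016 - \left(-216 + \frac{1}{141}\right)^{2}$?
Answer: $- \frac{4407000121}{19881} \approx -2.2167 \cdot 10^{5}$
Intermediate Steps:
$-175016 - \left(-216 + \frac{1}{141}\right)^{2} = -175016 - \left(- \frac{30455}{141}\right)^{2} = -175016 - \frac{927507025}{19881} = - \frac{4407000121}{19881}$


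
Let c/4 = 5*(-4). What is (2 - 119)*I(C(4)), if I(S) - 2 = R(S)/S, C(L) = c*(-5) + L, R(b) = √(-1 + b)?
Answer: -234 - 117*√403/404 ≈ -239.81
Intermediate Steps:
c = -80 (c = 4*(5*(-4)) = 4*(-20) = -80)
C(L) = 400 + L (C(L) = -80*(-5) + L = 400 + L)
I(S) = 2 + √(-1 + S)/S
(2 - 119)*I(C(4)) = (2 - 119)*(2 + √(-1 + (400 + 4))/(400 + 4)) = -117*(2 + √(-1 + 404)/404) = -117*(2 + √403/404) = -234 - 117*√403/404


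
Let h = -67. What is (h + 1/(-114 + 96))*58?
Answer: -35003/9 ≈ -3889.2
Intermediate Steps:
(h + 1/(-114 + 96))*58 = (-67 + 1/(-114 + 96))*58 = (-67 + 1/(-18))*58 = (-67 - 1/18)*58 = -1207/18*58 = -35003/9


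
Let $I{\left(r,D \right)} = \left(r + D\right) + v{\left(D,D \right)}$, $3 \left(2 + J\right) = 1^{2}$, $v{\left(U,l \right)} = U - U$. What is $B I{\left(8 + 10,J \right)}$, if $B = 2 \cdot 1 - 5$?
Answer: $-49$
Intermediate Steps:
$v{\left(U,l \right)} = 0$
$J = - \frac{5}{3}$ ($J = -2 + \frac{1^{2}}{3} = -2 + \frac{1}{3} \cdot 1 = -2 + \frac{1}{3} = - \frac{5}{3} \approx -1.6667$)
$I{\left(r,D \right)} = D + r$ ($I{\left(r,D \right)} = \left(r + D\right) + 0 = \left(D + r\right) + 0 = D + r$)
$B = -3$ ($B = 2 - 5 = -3$)
$B I{\left(8 + 10,J \right)} = - 3 \left(- \frac{5}{3} + \left(8 + 10\right)\right) = - 3 \left(- \frac{5}{3} + 18\right) = \left(-3\right) \frac{49}{3} = -49$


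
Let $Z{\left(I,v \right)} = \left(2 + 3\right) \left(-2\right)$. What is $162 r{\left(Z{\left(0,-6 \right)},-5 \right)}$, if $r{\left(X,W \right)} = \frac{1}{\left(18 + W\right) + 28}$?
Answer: $\frac{162}{41} \approx 3.9512$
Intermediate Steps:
$Z{\left(I,v \right)} = -10$ ($Z{\left(I,v \right)} = 5 \left(-2\right) = -10$)
$r{\left(X,W \right)} = \frac{1}{46 + W}$
$162 r{\left(Z{\left(0,-6 \right)},-5 \right)} = \frac{162}{46 - 5} = \frac{162}{41}$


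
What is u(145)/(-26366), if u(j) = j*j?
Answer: -21025/26366 ≈ -0.79743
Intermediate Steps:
u(j) = j²
u(145)/(-26366) = 145²/(-26366) = 21025*(-1/26366) = -21025/26366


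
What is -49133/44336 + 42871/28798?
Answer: 14288133/37552592 ≈ 0.38048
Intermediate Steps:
-49133/44336 + 42871/28798 = 14288133/37552592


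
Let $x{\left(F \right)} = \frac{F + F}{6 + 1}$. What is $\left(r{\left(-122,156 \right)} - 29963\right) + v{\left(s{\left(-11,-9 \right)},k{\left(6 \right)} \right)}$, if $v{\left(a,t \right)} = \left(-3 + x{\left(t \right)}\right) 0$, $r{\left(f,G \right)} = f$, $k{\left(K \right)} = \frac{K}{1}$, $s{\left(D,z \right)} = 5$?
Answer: $-30085$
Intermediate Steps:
$x{\left(F \right)} = \frac{2 F}{7}$
$k{\left(K \right)} = K$ ($k{\left(K \right)} = K 1 = K$)
$v{\left(a,t \right)} = 0$ ($v{\left(a,t \right)} = \left(-3 + \frac{2 t}{7}\right) 0 = 0$)
$\left(r{\left(-122,156 \right)} - 29963\right) + v{\left(s{\left(-11,-9 \right)},k{\left(6 \right)} \right)} = \left(-122 - 29963\right) + 0 = -30085 + 0 = -30085$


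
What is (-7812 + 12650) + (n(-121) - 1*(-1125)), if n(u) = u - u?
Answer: 5963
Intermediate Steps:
n(u) = 0
(-7812 + 12650) + (n(-121) - 1*(-1125)) = (-7812 + 12650) + (0 - 1*(-1125)) = 4838 + (0 + 1125) = 4838 + 1125 = 5963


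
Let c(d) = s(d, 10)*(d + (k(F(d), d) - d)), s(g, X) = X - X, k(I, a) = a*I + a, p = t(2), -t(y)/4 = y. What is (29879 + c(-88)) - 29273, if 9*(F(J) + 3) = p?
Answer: 606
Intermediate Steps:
t(y) = -4*y
p = -8 (p = -4*2 = -8)
F(J) = -35/9 (F(J) = -3 + (⅑)*(-8) = -3 - 8/9 = -35/9)
k(I, a) = a + I*a (k(I, a) = I*a + a = a + I*a)
s(g, X) = 0
c(d) = 0 (c(d) = 0*(d + (d*(1 - 35/9) - d)) = 0*(d + (d*(-26/9) - d)) = 0*(d + (-26*d/9 - d)) = 0*(d - 35*d/9) = 0*(-26*d/9) = 0)
(29879 + c(-88)) - 29273 = (29879 + 0) - 29273 = 29879 - 29273 = 606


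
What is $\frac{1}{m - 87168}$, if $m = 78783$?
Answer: $- \frac{1}{8385} \approx -0.00011926$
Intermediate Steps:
$\frac{1}{m - 87168} = \frac{1}{78783 - 87168} = \frac{1}{-8385} = - \frac{1}{8385}$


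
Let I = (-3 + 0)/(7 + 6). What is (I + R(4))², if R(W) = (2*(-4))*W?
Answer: 175561/169 ≈ 1038.8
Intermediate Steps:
R(W) = -8*W
I = -3/13 ≈ -0.23077
(I + R(4))² = (-3/13 - 8*4)² = (-3/13 - 32)² = (-419/13)² = 175561/169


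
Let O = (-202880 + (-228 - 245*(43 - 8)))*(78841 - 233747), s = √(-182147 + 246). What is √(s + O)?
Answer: √(32790966798 + I*√181901) ≈ 1.8108e+5 + 0.e-3*I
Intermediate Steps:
s = I*√181901 (s = √(-181901) = I*√181901 ≈ 426.5*I)
O = 32790966798 (O = (-202880 + (-228 - 245*35))*(-154906) = (-202880 + (-228 - 8575))*(-154906) = (-202880 - 8803)*(-154906) = -211683*(-154906) = 32790966798)
√(s + O) = √(I*√181901 + 32790966798) = √(32790966798 + I*√181901)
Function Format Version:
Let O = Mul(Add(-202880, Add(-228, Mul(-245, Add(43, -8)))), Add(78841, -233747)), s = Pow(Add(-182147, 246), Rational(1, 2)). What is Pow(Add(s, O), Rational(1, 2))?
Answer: Pow(Add(32790966798, Mul(I, Pow(181901, Rational(1, 2)))), Rational(1, 2)) ≈ Add(1.8108e+5, Mul(0.e-3, I))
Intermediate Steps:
s = Mul(I, Pow(181901, Rational(1, 2))) (s = Pow(-181901, Rational(1, 2)) = Mul(I, Pow(181901, Rational(1, 2))) ≈ Mul(426.50, I))
O = 32790966798 (O = Mul(Add(-202880, Add(-228, Mul(-245, 35))), -154906) = Mul(Add(-202880, Add(-228, -8575)), -154906) = Mul(Add(-202880, -8803), -154906) = Mul(-211683, -154906) = 32790966798)
Pow(Add(s, O), Rational(1, 2)) = Pow(Add(Mul(I, Pow(181901, Rational(1, 2))), 32790966798), Rational(1, 2)) = Pow(Add(32790966798, Mul(I, Pow(181901, Rational(1, 2)))), Rational(1, 2))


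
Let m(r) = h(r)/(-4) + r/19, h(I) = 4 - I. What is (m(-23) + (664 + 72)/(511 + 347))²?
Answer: 53627906929/1063020816 ≈ 50.449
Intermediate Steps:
m(r) = -1 + 23*r/76 (m(r) = (4 - r)/(-4) + r/19 = (4 - r)*(-¼) + r*(1/19) = (-1 + r/4) + r/19 = -1 + 23*r/76)
(m(-23) + (664 + 72)/(511 + 347))² = ((-1 + (23/76)*(-23)) + (664 + 72)/(511 + 347))² = ((-1 - 529/76) + 736/858)² = (-605/76 + 736*(1/858))² = (-605/76 + 368/429)² = (-231577/32604)² = 53627906929/1063020816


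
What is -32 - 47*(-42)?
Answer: 1942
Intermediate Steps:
-32 - 47*(-42) = -32 + 1974 = 1942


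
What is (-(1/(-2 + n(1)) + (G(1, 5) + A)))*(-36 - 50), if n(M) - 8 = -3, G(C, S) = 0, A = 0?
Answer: 86/3 ≈ 28.667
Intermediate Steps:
n(M) = 5 (n(M) = 8 - 3 = 5)
(-(1/(-2 + n(1)) + (G(1, 5) + A)))*(-36 - 50) = (-(1/(-2 + 5) + (0 + 0)))*(-36 - 50) = -(1/3 + 0)*(-86) = -1*1/3*(-86) = -1/3*(-86) = 86/3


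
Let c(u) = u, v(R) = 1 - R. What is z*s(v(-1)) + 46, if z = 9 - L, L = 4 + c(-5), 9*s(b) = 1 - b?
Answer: 404/9 ≈ 44.889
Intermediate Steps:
s(b) = ⅑ - b/9 (s(b) = (1 - b)/9 = ⅑ - b/9)
L = -1 (L = 4 - 5 = -1)
z = 10 (z = 9 - 1*(-1) = 9 + 1 = 10)
z*s(v(-1)) + 46 = 10*(⅑ - (1 - 1*(-1))/9) + 46 = 10*(⅑ - (1 + 1)/9) + 46 = 10*(⅑ - ⅑*2) + 46 = 10*(⅑ - 2/9) + 46 = 10*(-⅑) + 46 = -10/9 + 46 = 404/9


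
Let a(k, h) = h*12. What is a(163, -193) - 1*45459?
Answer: -47775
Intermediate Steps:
a(k, h) = 12*h
a(163, -193) - 1*45459 = 12*(-193) - 1*45459 = -2316 - 45459 = -47775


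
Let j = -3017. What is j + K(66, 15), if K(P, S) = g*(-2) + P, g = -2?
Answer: -2947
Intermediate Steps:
K(P, S) = 4 + P (K(P, S) = -2*(-2) + P = 4 + P)
j + K(66, 15) = -3017 + (4 + 66) = -3017 + 70 = -2947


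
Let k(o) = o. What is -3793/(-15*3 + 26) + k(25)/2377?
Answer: 9016436/45163 ≈ 199.64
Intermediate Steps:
-3793/(-15*3 + 26) + k(25)/2377 = -3793/(-15*3 + 26) + 25/2377 = -3793/(-45 + 26) + 25*(1/2377) = -3793/(-19) + 25/2377 = -3793*(-1/19) + 25/2377 = 3793/19 + 25/2377 = 9016436/45163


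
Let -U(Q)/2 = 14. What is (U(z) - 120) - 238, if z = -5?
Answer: -386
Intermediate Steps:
U(Q) = -28 (U(Q) = -2*14 = -28)
(U(z) - 120) - 238 = (-28 - 120) - 238 = -148 - 238 = -386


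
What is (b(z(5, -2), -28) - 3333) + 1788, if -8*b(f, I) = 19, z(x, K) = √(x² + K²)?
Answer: -12379/8 ≈ -1547.4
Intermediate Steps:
z(x, K) = √(K² + x²)
b(f, I) = -19/8 (b(f, I) = -⅛*19 = -19/8)
(b(z(5, -2), -28) - 3333) + 1788 = (-19/8 - 3333) + 1788 = -26683/8 + 1788 = -12379/8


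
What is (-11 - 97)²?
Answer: 11664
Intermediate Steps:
(-11 - 97)² = (-108)² = 11664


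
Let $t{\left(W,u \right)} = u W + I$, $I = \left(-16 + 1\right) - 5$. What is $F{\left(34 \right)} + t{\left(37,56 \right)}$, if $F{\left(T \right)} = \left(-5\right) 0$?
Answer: $2052$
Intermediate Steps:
$F{\left(T \right)} = 0$
$I = -20$ ($I = -15 - 5 = -20$)
$t{\left(W,u \right)} = -20 + W u$ ($t{\left(W,u \right)} = u W - 20 = W u - 20 = -20 + W u$)
$F{\left(34 \right)} + t{\left(37,56 \right)} = 0 + \left(-20 + 37 \cdot 56\right) = 0 + \left(-20 + 2072\right) = 0 + 2052 = 2052$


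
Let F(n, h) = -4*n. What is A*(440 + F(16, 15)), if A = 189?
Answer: 71064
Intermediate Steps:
A*(440 + F(16, 15)) = 189*(440 - 4*16) = 189*(440 - 64) = 189*376 = 71064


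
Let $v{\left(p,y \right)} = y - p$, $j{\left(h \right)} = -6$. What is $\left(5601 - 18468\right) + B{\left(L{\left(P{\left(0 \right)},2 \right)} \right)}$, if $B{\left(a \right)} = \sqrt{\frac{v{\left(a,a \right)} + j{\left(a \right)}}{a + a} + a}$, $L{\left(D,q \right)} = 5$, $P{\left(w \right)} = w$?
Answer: $-12867 + \frac{\sqrt{110}}{5} \approx -12865.0$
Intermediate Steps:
$B{\left(a \right)} = \sqrt{a - \frac{3}{a}}$ ($B{\left(a \right)} = \sqrt{\frac{\left(a - a\right) - 6}{a + a} + a} = \sqrt{\frac{0 - 6}{2 a} + a} = \sqrt{- 6 \frac{1}{2 a} + a} = \sqrt{- \frac{3}{a} + a} = \sqrt{a - \frac{3}{a}}$)
$\left(5601 - 18468\right) + B{\left(L{\left(P{\left(0 \right)},2 \right)} \right)} = \left(5601 - 18468\right) + \sqrt{5 - \frac{3}{5}} = -12867 + \sqrt{5 - \frac{3}{5}} = -12867 + \sqrt{\frac{22}{5}} = -12867 + \frac{\sqrt{110}}{5}$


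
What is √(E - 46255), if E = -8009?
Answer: 2*I*√13566 ≈ 232.95*I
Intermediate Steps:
√(E - 46255) = √(-8009 - 46255) = √(-54264) = 2*I*√13566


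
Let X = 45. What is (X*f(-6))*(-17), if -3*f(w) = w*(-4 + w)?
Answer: 15300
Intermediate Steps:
f(w) = -w*(-4 + w)/3
(X*f(-6))*(-17) = (45*((⅓)*(-6)*(4 - 1*(-6))))*(-17) = (45*((⅓)*(-6)*(4 + 6)))*(-17) = (45*((⅓)*(-6)*10))*(-17) = (45*(-20))*(-17) = -900*(-17) = 15300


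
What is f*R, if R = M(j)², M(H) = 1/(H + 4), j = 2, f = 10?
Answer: 5/18 ≈ 0.27778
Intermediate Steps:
M(H) = 1/(4 + H)
R = 1/36 (R = (1/(4 + 2))² = (1/6)² = (⅙)² = 1/36 ≈ 0.027778)
f*R = 10*(1/36) = 5/18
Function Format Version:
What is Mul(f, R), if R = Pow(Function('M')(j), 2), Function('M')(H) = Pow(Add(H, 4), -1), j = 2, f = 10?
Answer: Rational(5, 18) ≈ 0.27778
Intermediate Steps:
Function('M')(H) = Pow(Add(4, H), -1)
R = Rational(1, 36) (R = Pow(Pow(Add(4, 2), -1), 2) = Pow(Pow(6, -1), 2) = Pow(Rational(1, 6), 2) = Rational(1, 36) ≈ 0.027778)
Mul(f, R) = Mul(10, Rational(1, 36)) = Rational(5, 18)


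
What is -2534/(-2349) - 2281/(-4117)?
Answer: 15790547/9670833 ≈ 1.6328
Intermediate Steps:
-2534/(-2349) - 2281/(-4117) = -2534*(-1/2349) - 2281*(-1/4117) = 2534/2349 + 2281/4117 = 15790547/9670833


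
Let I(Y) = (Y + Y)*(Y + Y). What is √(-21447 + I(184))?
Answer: √113977 ≈ 337.60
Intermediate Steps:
I(Y) = 4*Y² (I(Y) = (2*Y)*(2*Y) = 4*Y²)
√(-21447 + I(184)) = √(-21447 + 4*184²) = √(-21447 + 4*33856) = √(-21447 + 135424) = √113977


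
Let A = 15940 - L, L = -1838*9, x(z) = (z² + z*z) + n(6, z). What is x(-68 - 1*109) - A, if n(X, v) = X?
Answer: 30182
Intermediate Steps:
x(z) = 6 + 2*z² (x(z) = (z² + z*z) + 6 = (z² + z²) + 6 = 2*z² + 6 = 6 + 2*z²)
L = -16542
A = 32482 (A = 15940 - 1*(-16542) = 15940 + 16542 = 32482)
x(-68 - 1*109) - A = (6 + 2*(-68 - 1*109)²) - 1*32482 = (6 + 2*(-68 - 109)²) - 32482 = (6 + 2*(-177)²) - 32482 = (6 + 2*31329) - 32482 = (6 + 62658) - 32482 = 62664 - 32482 = 30182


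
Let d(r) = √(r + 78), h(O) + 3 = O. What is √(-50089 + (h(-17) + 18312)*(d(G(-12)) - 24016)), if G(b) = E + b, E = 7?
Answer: √(-439350761 + 18292*√73) ≈ 20957.0*I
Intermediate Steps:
h(O) = -3 + O
G(b) = 7 + b
d(r) = √(78 + r)
√(-50089 + (h(-17) + 18312)*(d(G(-12)) - 24016)) = √(-50089 + ((-3 - 17) + 18312)*(√(78 + (7 - 12)) - 24016)) = √(-50089 + (-20 + 18312)*(√(78 - 5) - 24016)) = √(-50089 + 18292*(√73 - 24016)) = √(-50089 + 18292*(-24016 + √73)) = √(-50089 + (-439300672 + 18292*√73)) = √(-439350761 + 18292*√73)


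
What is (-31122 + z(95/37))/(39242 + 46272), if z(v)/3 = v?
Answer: -1151229/3164018 ≈ -0.36385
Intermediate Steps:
z(v) = 3*v
(-31122 + z(95/37))/(39242 + 46272) = (-31122 + 3*(95/37))/(39242 + 46272) = (-31122 + 3*(95*(1/37)))/85514 = (-31122 + 3*(95/37))*(1/85514) = (-31122 + 285/37)*(1/85514) = -1151229/37*1/85514 = -1151229/3164018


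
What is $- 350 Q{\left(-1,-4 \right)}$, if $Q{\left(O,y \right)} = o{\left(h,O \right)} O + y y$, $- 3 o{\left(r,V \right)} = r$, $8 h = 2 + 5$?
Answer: $- \frac{68425}{12} \approx -5702.1$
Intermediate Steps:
$h = \frac{7}{8}$ ($h = \frac{2 + 5}{8} = \frac{1}{8} \cdot 7 = \frac{7}{8} \approx 0.875$)
$o{\left(r,V \right)} = - \frac{r}{3}$
$Q{\left(O,y \right)} = y^{2} - \frac{7 O}{24}$ ($Q{\left(O,y \right)} = \left(- \frac{1}{3}\right) \frac{7}{8} O + y y = - \frac{7 O}{24} + y^{2} = y^{2} - \frac{7 O}{24}$)
$- 350 Q{\left(-1,-4 \right)} = - 350 \left(\left(-4\right)^{2} - - \frac{7}{24}\right) = - 350 \left(16 + \frac{7}{24}\right) = \left(-350\right) \frac{391}{24} = - \frac{68425}{12}$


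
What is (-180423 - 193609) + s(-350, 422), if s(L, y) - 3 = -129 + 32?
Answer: -374126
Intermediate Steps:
s(L, y) = -94 (s(L, y) = 3 + (-129 + 32) = 3 - 97 = -94)
(-180423 - 193609) + s(-350, 422) = (-180423 - 193609) - 94 = -374032 - 94 = -374126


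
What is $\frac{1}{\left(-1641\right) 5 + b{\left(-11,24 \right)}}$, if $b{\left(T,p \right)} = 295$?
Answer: $- \frac{1}{7910} \approx -0.00012642$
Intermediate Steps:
$\frac{1}{\left(-1641\right) 5 + b{\left(-11,24 \right)}} = \frac{1}{\left(-1641\right) 5 + 295} = \frac{1}{-8205 + 295} = \frac{1}{-7910} = - \frac{1}{7910}$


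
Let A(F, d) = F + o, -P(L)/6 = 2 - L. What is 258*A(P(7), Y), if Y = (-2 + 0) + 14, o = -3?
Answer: 6966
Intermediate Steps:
P(L) = -12 + 6*L (P(L) = -6*(2 - L) = -12 + 6*L)
Y = 12 (Y = -2 + 14 = 12)
A(F, d) = -3 + F (A(F, d) = F - 3 = -3 + F)
258*A(P(7), Y) = 258*(-3 + (-12 + 6*7)) = 258*(-3 + (-12 + 42)) = 258*(-3 + 30) = 258*27 = 6966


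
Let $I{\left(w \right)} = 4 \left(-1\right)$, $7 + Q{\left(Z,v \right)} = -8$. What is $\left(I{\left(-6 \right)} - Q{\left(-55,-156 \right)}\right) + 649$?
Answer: $660$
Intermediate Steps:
$Q{\left(Z,v \right)} = -15$ ($Q{\left(Z,v \right)} = -7 - 8 = -15$)
$I{\left(w \right)} = -4$
$\left(I{\left(-6 \right)} - Q{\left(-55,-156 \right)}\right) + 649 = \left(-4 - -15\right) + 649 = \left(-4 + 15\right) + 649 = 11 + 649 = 660$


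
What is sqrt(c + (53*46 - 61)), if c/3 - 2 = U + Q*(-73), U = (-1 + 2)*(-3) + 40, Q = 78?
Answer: 2*I*sqrt(3647) ≈ 120.78*I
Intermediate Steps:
U = 37 (U = 1*(-3) + 40 = -3 + 40 = 37)
c = -16965 (c = 6 + 3*(37 + 78*(-73)) = 6 + 3*(37 - 5694) = 6 + 3*(-5657) = 6 - 16971 = -16965)
sqrt(c + (53*46 - 61)) = sqrt(-16965 + (53*46 - 61)) = sqrt(-16965 + (2438 - 61)) = sqrt(-16965 + 2377) = sqrt(-14588) = 2*I*sqrt(3647)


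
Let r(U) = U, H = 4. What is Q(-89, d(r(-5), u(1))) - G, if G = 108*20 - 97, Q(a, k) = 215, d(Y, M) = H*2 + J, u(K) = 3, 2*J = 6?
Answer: -1848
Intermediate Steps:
J = 3 (J = (½)*6 = 3)
d(Y, M) = 11 (d(Y, M) = 4*2 + 3 = 8 + 3 = 11)
G = 2063 (G = 2160 - 97 = 2063)
Q(-89, d(r(-5), u(1))) - G = 215 - 1*2063 = 215 - 2063 = -1848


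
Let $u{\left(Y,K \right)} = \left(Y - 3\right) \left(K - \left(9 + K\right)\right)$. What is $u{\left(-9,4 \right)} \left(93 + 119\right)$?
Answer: $22896$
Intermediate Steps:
$u{\left(Y,K \right)} = 27 - 9 Y$ ($u{\left(Y,K \right)} = \left(-3 + Y\right) \left(-9\right) = 27 - 9 Y$)
$u{\left(-9,4 \right)} \left(93 + 119\right) = \left(27 - -81\right) \left(93 + 119\right) = \left(27 + 81\right) 212 = 108 \cdot 212 = 22896$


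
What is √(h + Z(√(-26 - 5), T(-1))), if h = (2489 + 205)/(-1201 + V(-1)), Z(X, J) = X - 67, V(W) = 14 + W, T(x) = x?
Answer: √(-301730 + 4356*I*√31)/66 ≈ 0.33422 + 8.3294*I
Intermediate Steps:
Z(X, J) = -67 + X
h = -449/198 (h = (2489 + 205)/(-1201 + (14 - 1)) = 2694/(-1201 + 13) = 2694/(-1188) = 2694*(-1/1188) = -449/198 ≈ -2.2677)
√(h + Z(√(-26 - 5), T(-1))) = √(-449/198 + (-67 + √(-26 - 5))) = √(-449/198 + (-67 + √(-31))) = √(-449/198 + (-67 + I*√31)) = √(-13715/198 + I*√31)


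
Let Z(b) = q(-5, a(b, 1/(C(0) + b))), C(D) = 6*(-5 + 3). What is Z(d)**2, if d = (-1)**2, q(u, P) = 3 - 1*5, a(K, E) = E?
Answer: 4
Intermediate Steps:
C(D) = -12 (C(D) = 6*(-2) = -12)
q(u, P) = -2 (q(u, P) = 3 - 5 = -2)
d = 1
Z(b) = -2
Z(d)**2 = (-2)**2 = 4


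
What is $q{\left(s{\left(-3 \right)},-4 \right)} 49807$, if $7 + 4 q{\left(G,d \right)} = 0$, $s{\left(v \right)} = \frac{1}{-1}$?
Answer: $- \frac{348649}{4} \approx -87162.0$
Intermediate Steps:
$s{\left(v \right)} = -1$
$q{\left(G,d \right)} = - \frac{7}{4}$ ($q{\left(G,d \right)} = - \frac{7}{4} + \frac{1}{4} \cdot 0 = - \frac{7}{4} + 0 = - \frac{7}{4}$)
$q{\left(s{\left(-3 \right)},-4 \right)} 49807 = \left(- \frac{7}{4}\right) 49807 = - \frac{348649}{4}$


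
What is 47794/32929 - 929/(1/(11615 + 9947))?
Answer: -659603978248/32929 ≈ -2.0031e+7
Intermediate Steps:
47794/32929 - 929/(1/(11615 + 9947)) = 47794*(1/32929) - 929/(1/21562) = 47794/32929 - 929/1/21562 = 47794/32929 - 929*21562 = 47794/32929 - 20031098 = -659603978248/32929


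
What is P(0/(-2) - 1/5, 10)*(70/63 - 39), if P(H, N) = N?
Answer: -3410/9 ≈ -378.89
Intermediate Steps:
P(0/(-2) - 1/5, 10)*(70/63 - 39) = 10*(70/63 - 39) = 10*(70*(1/63) - 39) = 10*(10/9 - 39) = 10*(-341/9) = -3410/9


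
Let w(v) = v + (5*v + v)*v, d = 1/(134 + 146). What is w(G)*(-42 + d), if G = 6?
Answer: -1305249/140 ≈ -9323.2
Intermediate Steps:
d = 1/280 ≈ 0.0035714
w(v) = v + 6*v**2 (w(v) = v + (6*v)*v = v + 6*v**2)
w(G)*(-42 + d) = (6*(1 + 6*6))*(-42 + 1/280) = (6*(1 + 36))*(-11759/280) = (6*37)*(-11759/280) = 222*(-11759/280) = -1305249/140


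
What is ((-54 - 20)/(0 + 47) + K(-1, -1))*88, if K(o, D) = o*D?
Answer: -2376/47 ≈ -50.553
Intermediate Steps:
K(o, D) = D*o
((-54 - 20)/(0 + 47) + K(-1, -1))*88 = ((-54 - 20)/(0 + 47) - 1*(-1))*88 = (-74/47 + 1)*88 = -27/47*88 = -2376/47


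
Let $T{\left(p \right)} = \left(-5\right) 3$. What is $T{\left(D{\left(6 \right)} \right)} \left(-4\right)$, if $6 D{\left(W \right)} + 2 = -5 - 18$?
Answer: $60$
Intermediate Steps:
$D{\left(W \right)} = - \frac{25}{6}$ ($D{\left(W \right)} = - \frac{1}{3} + \frac{-5 - 18}{6} = - \frac{1}{3} + \frac{1}{6} \left(-23\right) = - \frac{1}{3} - \frac{23}{6} = - \frac{25}{6}$)
$T{\left(p \right)} = -15$
$T{\left(D{\left(6 \right)} \right)} \left(-4\right) = \left(-15\right) \left(-4\right) = 60$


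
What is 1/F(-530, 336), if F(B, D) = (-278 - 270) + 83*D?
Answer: 1/27340 ≈ 3.6576e-5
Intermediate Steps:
F(B, D) = -548 + 83*D
1/F(-530, 336) = 1/(-548 + 83*336) = 1/(-548 + 27888) = 1/27340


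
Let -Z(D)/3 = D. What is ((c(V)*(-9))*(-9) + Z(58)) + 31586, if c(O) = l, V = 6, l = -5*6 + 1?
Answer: 29063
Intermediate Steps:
l = -29 (l = -30 + 1 = -29)
c(O) = -29
Z(D) = -3*D
((c(V)*(-9))*(-9) + Z(58)) + 31586 = (-29*(-9)*(-9) - 3*58) + 31586 = (261*(-9) - 174) + 31586 = (-2349 - 174) + 31586 = -2523 + 31586 = 29063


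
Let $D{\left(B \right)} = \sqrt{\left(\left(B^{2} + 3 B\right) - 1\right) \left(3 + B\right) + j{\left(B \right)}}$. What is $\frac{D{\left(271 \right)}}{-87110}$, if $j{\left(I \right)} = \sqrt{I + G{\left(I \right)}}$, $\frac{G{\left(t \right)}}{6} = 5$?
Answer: $- \frac{\sqrt{20345322 + \sqrt{301}}}{87110} \approx -0.05178$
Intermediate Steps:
$G{\left(t \right)} = 30$ ($G{\left(t \right)} = 6 \cdot 5 = 30$)
$j{\left(I \right)} = \sqrt{30 + I}$ ($j{\left(I \right)} = \sqrt{I + 30} = \sqrt{30 + I}$)
$D{\left(B \right)} = \sqrt{\sqrt{30 + B} + \left(3 + B\right) \left(-1 + B^{2} + 3 B\right)}$ ($D{\left(B \right)} = \sqrt{\left(\left(B^{2} + 3 B\right) - 1\right) \left(3 + B\right) + \sqrt{30 + B}} = \sqrt{\left(-1 + B^{2} + 3 B\right) \left(3 + B\right) + \sqrt{30 + B}} = \sqrt{\left(3 + B\right) \left(-1 + B^{2} + 3 B\right) + \sqrt{30 + B}} = \sqrt{\sqrt{30 + B} + \left(3 + B\right) \left(-1 + B^{2} + 3 B\right)}$)
$\frac{D{\left(271 \right)}}{-87110} = \frac{\sqrt{-3 + 271^{3} + \sqrt{30 + 271} + 6 \cdot 271^{2} + 8 \cdot 271}}{-87110} = \sqrt{-3 + 19902511 + \sqrt{301} + 6 \cdot 73441 + 2168} \left(- \frac{1}{87110}\right) = \sqrt{-3 + 19902511 + \sqrt{301} + 440646 + 2168} \left(- \frac{1}{87110}\right) = \sqrt{20345322 + \sqrt{301}} \left(- \frac{1}{87110}\right) = - \frac{\sqrt{20345322 + \sqrt{301}}}{87110}$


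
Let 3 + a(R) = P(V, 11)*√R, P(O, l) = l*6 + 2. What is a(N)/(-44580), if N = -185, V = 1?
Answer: 1/14860 - 17*I*√185/11145 ≈ 6.7295e-5 - 0.020747*I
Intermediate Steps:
P(O, l) = 2 + 6*l (P(O, l) = 6*l + 2 = 2 + 6*l)
a(R) = -3 + 68*√R (a(R) = -3 + (2 + 6*11)*√R = -3 + (2 + 66)*√R = -3 + 68*√R)
a(N)/(-44580) = (-3 + 68*√(-185))/(-44580) = (-3 + 68*(I*√185))*(-1/44580) = (-3 + 68*I*√185)*(-1/44580) = 1/14860 - 17*I*√185/11145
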